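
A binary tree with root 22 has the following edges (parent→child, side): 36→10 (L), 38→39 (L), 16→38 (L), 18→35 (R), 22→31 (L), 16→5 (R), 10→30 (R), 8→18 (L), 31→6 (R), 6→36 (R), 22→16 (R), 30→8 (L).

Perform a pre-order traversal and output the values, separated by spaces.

Pre-order visits the node, then its left subtree, then its right subtree.
Visit 22.
At 22: go left to 31.
  Visit 31.
  At 31: no left child.
  At 31: go right to 6.
    Visit 6.
    At 6: no left child.
    At 6: go right to 36.
      Visit 36.
      At 36: go left to 10.
        Visit 10.
        At 10: no left child.
        At 10: go right to 30.
          Visit 30.
          At 30: go left to 8.
            Visit 8.
            At 8: go left to 18.
              Visit 18.
              At 18: no left child.
              At 18: go right to 35.
                35 is a leaf — visit 35.
            At 8: no right child.
          At 30: no right child.
      At 36: no right child.
At 22: go right to 16.
  Visit 16.
  At 16: go left to 38.
    Visit 38.
    At 38: go left to 39.
      39 is a leaf — visit 39.
    At 38: no right child.
  At 16: go right to 5.
    5 is a leaf — visit 5.

22 31 6 36 10 30 8 18 35 16 38 39 5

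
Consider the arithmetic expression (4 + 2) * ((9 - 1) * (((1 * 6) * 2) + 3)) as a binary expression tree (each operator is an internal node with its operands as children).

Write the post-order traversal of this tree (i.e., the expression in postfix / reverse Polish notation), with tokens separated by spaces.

Post-order on an expression tree gives postfix notation: for each operator, emit left operand, right operand, then the operator.

4 2 + 9 1 - 1 6 * 2 * 3 + * *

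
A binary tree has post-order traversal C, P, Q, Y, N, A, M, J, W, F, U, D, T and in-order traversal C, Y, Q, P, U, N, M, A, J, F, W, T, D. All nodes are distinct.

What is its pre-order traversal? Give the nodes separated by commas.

T, U, Y, C, Q, P, F, J, M, N, A, W, D

The last element of post-order is the root; it splits in-order into left and right subtrees.
Root T: left subtree has 11 nodes {C, Y, Q, P, U, N, M, A, J, F, W}, right has 1 {D}.
  Root U: left subtree has 4 nodes {C, Y, Q, P}, right has 6 {N, M, A, J, F, W}.
    Root Y: left subtree has 1 node {C}, right has 2 {Q, P}.
      Root Q: left subtree has 0 nodes { }, right has 1 {P}.
    Root F: left subtree has 4 nodes {N, M, A, J}, right has 1 {W}.
      Root J: left subtree has 3 nodes {N, M, A}, right has 0 { }.
        Root M: left subtree has 1 node {N}, right has 1 {A}.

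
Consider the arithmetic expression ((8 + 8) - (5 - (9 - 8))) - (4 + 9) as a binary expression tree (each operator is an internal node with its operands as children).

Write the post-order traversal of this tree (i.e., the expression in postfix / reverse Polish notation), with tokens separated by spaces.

8 8 + 5 9 8 - - - 4 9 + -

Post-order on an expression tree gives postfix notation: for each operator, emit left operand, right operand, then the operator.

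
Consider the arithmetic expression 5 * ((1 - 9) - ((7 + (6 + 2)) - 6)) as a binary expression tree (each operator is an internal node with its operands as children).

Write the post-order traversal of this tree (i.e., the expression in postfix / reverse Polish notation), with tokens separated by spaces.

5 1 9 - 7 6 2 + + 6 - - *

Post-order on an expression tree gives postfix notation: for each operator, emit left operand, right operand, then the operator.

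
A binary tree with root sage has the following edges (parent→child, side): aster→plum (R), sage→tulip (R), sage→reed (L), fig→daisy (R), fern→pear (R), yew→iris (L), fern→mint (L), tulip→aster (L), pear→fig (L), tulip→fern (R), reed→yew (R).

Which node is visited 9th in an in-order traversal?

fern

In-order visits the left subtree, then the node, then the right subtree.
At sage: go left to reed.
  At reed: no left child.
  Visit reed.
  At reed: go right to yew.
    At yew: go left to iris.
      iris is a leaf — visit iris.
    Visit yew.
    At yew: no right child.
Visit sage.
At sage: go right to tulip.
  At tulip: go left to aster.
    At aster: no left child.
    Visit aster.
    At aster: go right to plum.
      plum is a leaf — visit plum.
  Visit tulip.
  At tulip: go right to fern.
    At fern: go left to mint.
      mint is a leaf — visit mint.
    Visit fern.
    At fern: go right to pear.
      At pear: go left to fig.
        At fig: no left child.
        Visit fig.
        At fig: go right to daisy.
          daisy is a leaf — visit daisy.
      Visit pear.
      At pear: no right child.
Full in-order sequence: reed, iris, yew, sage, aster, plum, tulip, mint, fern, fig, daisy, pear.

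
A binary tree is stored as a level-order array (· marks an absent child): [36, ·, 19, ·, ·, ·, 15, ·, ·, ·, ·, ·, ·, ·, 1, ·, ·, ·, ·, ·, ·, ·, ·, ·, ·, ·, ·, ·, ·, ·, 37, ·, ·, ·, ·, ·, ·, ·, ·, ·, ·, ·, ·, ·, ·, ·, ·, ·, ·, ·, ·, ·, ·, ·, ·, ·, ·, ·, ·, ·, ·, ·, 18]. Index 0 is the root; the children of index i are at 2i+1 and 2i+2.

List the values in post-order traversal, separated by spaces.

Post-order visits the left subtree, then the right subtree, then the node.
At 36: no left child.
At 36: go right to 19.
  At 19: no left child.
  At 19: go right to 15.
    At 15: no left child.
    At 15: go right to 1.
      At 1: no left child.
      At 1: go right to 37.
        At 37: no left child.
        At 37: go right to 18.
          18 is a leaf — visit 18.
        Visit 37.
      Visit 1.
    Visit 15.
  Visit 19.
Visit 36.

18 37 1 15 19 36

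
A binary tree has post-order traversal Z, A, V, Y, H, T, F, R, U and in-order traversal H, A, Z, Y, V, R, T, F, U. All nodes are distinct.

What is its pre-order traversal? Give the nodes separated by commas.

The last element of post-order is the root; it splits in-order into left and right subtrees.
Root U: left subtree has 8 nodes {H, A, Z, Y, V, R, T, F}, right has 0 { }.
  Root R: left subtree has 5 nodes {H, A, Z, Y, V}, right has 2 {T, F}.
    Root H: left subtree has 0 nodes { }, right has 4 {A, Z, Y, V}.
      Root Y: left subtree has 2 nodes {A, Z}, right has 1 {V}.
        Root A: left subtree has 0 nodes { }, right has 1 {Z}.
    Root F: left subtree has 1 node {T}, right has 0 { }.

U, R, H, Y, A, Z, V, F, T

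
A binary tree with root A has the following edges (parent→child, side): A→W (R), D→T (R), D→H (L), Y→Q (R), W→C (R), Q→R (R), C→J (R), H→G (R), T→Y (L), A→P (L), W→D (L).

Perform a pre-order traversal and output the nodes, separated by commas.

A, P, W, D, H, G, T, Y, Q, R, C, J

Pre-order visits the node, then its left subtree, then its right subtree.
Visit A.
At A: go left to P.
  P is a leaf — visit P.
At A: go right to W.
  Visit W.
  At W: go left to D.
    Visit D.
    At D: go left to H.
      Visit H.
      At H: no left child.
      At H: go right to G.
        G is a leaf — visit G.
    At D: go right to T.
      Visit T.
      At T: go left to Y.
        Visit Y.
        At Y: no left child.
        At Y: go right to Q.
          Visit Q.
          At Q: no left child.
          At Q: go right to R.
            R is a leaf — visit R.
      At T: no right child.
  At W: go right to C.
    Visit C.
    At C: no left child.
    At C: go right to J.
      J is a leaf — visit J.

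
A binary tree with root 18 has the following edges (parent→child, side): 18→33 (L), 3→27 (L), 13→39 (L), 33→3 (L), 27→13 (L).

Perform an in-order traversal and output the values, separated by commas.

In-order visits the left subtree, then the node, then the right subtree.
At 18: go left to 33.
  At 33: go left to 3.
    At 3: go left to 27.
      At 27: go left to 13.
        At 13: go left to 39.
          39 is a leaf — visit 39.
        Visit 13.
        At 13: no right child.
      Visit 27.
      At 27: no right child.
    Visit 3.
    At 3: no right child.
  Visit 33.
  At 33: no right child.
Visit 18.
At 18: no right child.

39, 13, 27, 3, 33, 18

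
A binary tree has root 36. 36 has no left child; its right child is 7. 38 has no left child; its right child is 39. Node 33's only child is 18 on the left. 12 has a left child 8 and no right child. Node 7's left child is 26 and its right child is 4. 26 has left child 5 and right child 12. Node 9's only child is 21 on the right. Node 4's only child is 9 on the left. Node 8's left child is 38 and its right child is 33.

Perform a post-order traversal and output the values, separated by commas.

5, 39, 38, 18, 33, 8, 12, 26, 21, 9, 4, 7, 36

Post-order visits the left subtree, then the right subtree, then the node.
At 36: no left child.
At 36: go right to 7.
  At 7: go left to 26.
    At 26: go left to 5.
      5 is a leaf — visit 5.
    At 26: go right to 12.
      At 12: go left to 8.
        At 8: go left to 38.
          At 38: no left child.
          At 38: go right to 39.
            39 is a leaf — visit 39.
          Visit 38.
        At 8: go right to 33.
          At 33: go left to 18.
            18 is a leaf — visit 18.
          At 33: no right child.
          Visit 33.
        Visit 8.
      At 12: no right child.
      Visit 12.
    Visit 26.
  At 7: go right to 4.
    At 4: go left to 9.
      At 9: no left child.
      At 9: go right to 21.
        21 is a leaf — visit 21.
      Visit 9.
    At 4: no right child.
    Visit 4.
  Visit 7.
Visit 36.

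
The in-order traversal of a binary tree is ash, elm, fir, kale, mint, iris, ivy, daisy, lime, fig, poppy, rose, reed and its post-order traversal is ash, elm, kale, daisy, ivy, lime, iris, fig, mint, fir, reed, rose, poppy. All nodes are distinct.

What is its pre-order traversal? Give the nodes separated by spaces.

The last element of post-order is the root; it splits in-order into left and right subtrees.
Root poppy: left subtree has 10 nodes {ash, elm, fir, kale, mint, iris, ivy, daisy, lime, fig}, right has 2 {rose, reed}.
  Root fir: left subtree has 2 nodes {ash, elm}, right has 7 {kale, mint, iris, ivy, daisy, lime, fig}.
    Root elm: left subtree has 1 node {ash}, right has 0 { }.
    Root mint: left subtree has 1 node {kale}, right has 5 {iris, ivy, daisy, lime, fig}.
      Root fig: left subtree has 4 nodes {iris, ivy, daisy, lime}, right has 0 { }.
        Root iris: left subtree has 0 nodes { }, right has 3 {ivy, daisy, lime}.
          Root lime: left subtree has 2 nodes {ivy, daisy}, right has 0 { }.
            Root ivy: left subtree has 0 nodes { }, right has 1 {daisy}.
  Root rose: left subtree has 0 nodes { }, right has 1 {reed}.

poppy fir elm ash mint kale fig iris lime ivy daisy rose reed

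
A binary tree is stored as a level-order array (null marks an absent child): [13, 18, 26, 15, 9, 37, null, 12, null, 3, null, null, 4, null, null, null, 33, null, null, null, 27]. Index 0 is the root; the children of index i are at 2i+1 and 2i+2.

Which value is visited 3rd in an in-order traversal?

In-order visits the left subtree, then the node, then the right subtree.
At 13: go left to 18.
  At 18: go left to 15.
    At 15: go left to 12.
      At 12: no left child.
      Visit 12.
      At 12: go right to 33.
        33 is a leaf — visit 33.
    Visit 15.
    At 15: no right child.
  Visit 18.
  At 18: go right to 9.
    At 9: go left to 3.
      At 3: no left child.
      Visit 3.
      At 3: go right to 27.
        27 is a leaf — visit 27.
    Visit 9.
    At 9: no right child.
Visit 13.
At 13: go right to 26.
  At 26: go left to 37.
    At 37: no left child.
    Visit 37.
    At 37: go right to 4.
      4 is a leaf — visit 4.
  Visit 26.
  At 26: no right child.
Full in-order sequence: 12, 33, 15, 18, 3, 27, 9, 13, 37, 4, 26.

15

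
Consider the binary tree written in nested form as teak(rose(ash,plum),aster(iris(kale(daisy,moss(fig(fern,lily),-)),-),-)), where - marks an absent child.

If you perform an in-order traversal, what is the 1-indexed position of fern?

7

In-order visits the left subtree, then the node, then the right subtree.
At teak: go left to rose.
  At rose: go left to ash.
    ash is a leaf — visit ash.
  Visit rose.
  At rose: go right to plum.
    plum is a leaf — visit plum.
Visit teak.
At teak: go right to aster.
  At aster: go left to iris.
    At iris: go left to kale.
      At kale: go left to daisy.
        daisy is a leaf — visit daisy.
      Visit kale.
      At kale: go right to moss.
        At moss: go left to fig.
          At fig: go left to fern.
            fern is a leaf — visit fern.
          Visit fig.
          At fig: go right to lily.
            lily is a leaf — visit lily.
        Visit moss.
        At moss: no right child.
    Visit iris.
    At iris: no right child.
  Visit aster.
  At aster: no right child.
Full in-order sequence: ash, rose, plum, teak, daisy, kale, fern, fig, lily, moss, iris, aster.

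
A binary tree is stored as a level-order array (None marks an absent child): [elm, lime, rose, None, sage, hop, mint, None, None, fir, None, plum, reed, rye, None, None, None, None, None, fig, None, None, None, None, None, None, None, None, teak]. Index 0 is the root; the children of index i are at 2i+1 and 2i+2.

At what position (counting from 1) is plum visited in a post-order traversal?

5

Post-order visits the left subtree, then the right subtree, then the node.
At elm: go left to lime.
  At lime: no left child.
  At lime: go right to sage.
    At sage: go left to fir.
      At fir: go left to fig.
        fig is a leaf — visit fig.
      At fir: no right child.
      Visit fir.
    At sage: no right child.
    Visit sage.
  Visit lime.
At elm: go right to rose.
  At rose: go left to hop.
    At hop: go left to plum.
      plum is a leaf — visit plum.
    At hop: go right to reed.
      reed is a leaf — visit reed.
    Visit hop.
  At rose: go right to mint.
    At mint: go left to rye.
      At rye: no left child.
      At rye: go right to teak.
        teak is a leaf — visit teak.
      Visit rye.
    At mint: no right child.
    Visit mint.
  Visit rose.
Visit elm.
Full post-order sequence: fig, fir, sage, lime, plum, reed, hop, teak, rye, mint, rose, elm.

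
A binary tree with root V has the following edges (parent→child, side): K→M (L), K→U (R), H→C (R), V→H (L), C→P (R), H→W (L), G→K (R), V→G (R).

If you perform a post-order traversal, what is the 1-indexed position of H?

4

Post-order visits the left subtree, then the right subtree, then the node.
At V: go left to H.
  At H: go left to W.
    W is a leaf — visit W.
  At H: go right to C.
    At C: no left child.
    At C: go right to P.
      P is a leaf — visit P.
    Visit C.
  Visit H.
At V: go right to G.
  At G: no left child.
  At G: go right to K.
    At K: go left to M.
      M is a leaf — visit M.
    At K: go right to U.
      U is a leaf — visit U.
    Visit K.
  Visit G.
Visit V.
Full post-order sequence: W, P, C, H, M, U, K, G, V.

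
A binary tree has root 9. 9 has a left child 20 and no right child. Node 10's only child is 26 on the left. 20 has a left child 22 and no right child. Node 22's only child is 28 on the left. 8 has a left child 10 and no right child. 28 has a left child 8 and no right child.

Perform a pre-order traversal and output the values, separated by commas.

9, 20, 22, 28, 8, 10, 26

Pre-order visits the node, then its left subtree, then its right subtree.
Visit 9.
At 9: go left to 20.
  Visit 20.
  At 20: go left to 22.
    Visit 22.
    At 22: go left to 28.
      Visit 28.
      At 28: go left to 8.
        Visit 8.
        At 8: go left to 10.
          Visit 10.
          At 10: go left to 26.
            26 is a leaf — visit 26.
          At 10: no right child.
        At 8: no right child.
      At 28: no right child.
    At 22: no right child.
  At 20: no right child.
At 9: no right child.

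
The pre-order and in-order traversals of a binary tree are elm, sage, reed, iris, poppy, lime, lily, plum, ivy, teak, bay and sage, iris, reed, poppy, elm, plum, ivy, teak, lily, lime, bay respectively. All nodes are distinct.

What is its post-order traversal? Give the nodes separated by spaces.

iris poppy reed sage teak ivy plum lily bay lime elm

The first element of pre-order is the root; it splits in-order into left and right subtrees.
Root elm: left subtree has 4 nodes {sage, iris, reed, poppy}, right has 6 {plum, ivy, teak, lily, lime, bay}.
  Root sage: left subtree has 0 nodes { }, right has 3 {iris, reed, poppy}.
    Root reed: left subtree has 1 node {iris}, right has 1 {poppy}.
  Root lime: left subtree has 4 nodes {plum, ivy, teak, lily}, right has 1 {bay}.
    Root lily: left subtree has 3 nodes {plum, ivy, teak}, right has 0 { }.
      Root plum: left subtree has 0 nodes { }, right has 2 {ivy, teak}.
        Root ivy: left subtree has 0 nodes { }, right has 1 {teak}.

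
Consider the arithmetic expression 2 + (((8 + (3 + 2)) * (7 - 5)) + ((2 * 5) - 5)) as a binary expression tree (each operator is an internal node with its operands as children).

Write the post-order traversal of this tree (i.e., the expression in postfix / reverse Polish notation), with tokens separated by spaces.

2 8 3 2 + + 7 5 - * 2 5 * 5 - + +

Post-order on an expression tree gives postfix notation: for each operator, emit left operand, right operand, then the operator.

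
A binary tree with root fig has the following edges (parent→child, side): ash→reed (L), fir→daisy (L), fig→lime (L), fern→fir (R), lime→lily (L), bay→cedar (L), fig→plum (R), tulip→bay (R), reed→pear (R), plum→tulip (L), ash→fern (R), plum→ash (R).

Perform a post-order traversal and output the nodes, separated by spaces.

Post-order visits the left subtree, then the right subtree, then the node.
At fig: go left to lime.
  At lime: go left to lily.
    lily is a leaf — visit lily.
  At lime: no right child.
  Visit lime.
At fig: go right to plum.
  At plum: go left to tulip.
    At tulip: no left child.
    At tulip: go right to bay.
      At bay: go left to cedar.
        cedar is a leaf — visit cedar.
      At bay: no right child.
      Visit bay.
    Visit tulip.
  At plum: go right to ash.
    At ash: go left to reed.
      At reed: no left child.
      At reed: go right to pear.
        pear is a leaf — visit pear.
      Visit reed.
    At ash: go right to fern.
      At fern: no left child.
      At fern: go right to fir.
        At fir: go left to daisy.
          daisy is a leaf — visit daisy.
        At fir: no right child.
        Visit fir.
      Visit fern.
    Visit ash.
  Visit plum.
Visit fig.

lily lime cedar bay tulip pear reed daisy fir fern ash plum fig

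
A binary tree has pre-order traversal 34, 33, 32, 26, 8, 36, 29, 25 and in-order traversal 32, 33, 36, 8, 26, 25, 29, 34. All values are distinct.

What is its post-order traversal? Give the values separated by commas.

The first element of pre-order is the root; it splits in-order into left and right subtrees.
Root 34: left subtree has 7 nodes {32, 33, 36, 8, 26, 25, 29}, right has 0 { }.
  Root 33: left subtree has 1 node {32}, right has 5 {36, 8, 26, 25, 29}.
    Root 26: left subtree has 2 nodes {36, 8}, right has 2 {25, 29}.
      Root 8: left subtree has 1 node {36}, right has 0 { }.
      Root 29: left subtree has 1 node {25}, right has 0 { }.

32, 36, 8, 25, 29, 26, 33, 34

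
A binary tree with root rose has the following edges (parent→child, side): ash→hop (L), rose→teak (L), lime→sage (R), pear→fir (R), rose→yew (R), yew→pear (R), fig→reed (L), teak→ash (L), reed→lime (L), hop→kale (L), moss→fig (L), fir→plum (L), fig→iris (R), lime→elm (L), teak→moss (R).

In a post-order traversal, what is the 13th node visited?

Post-order visits the left subtree, then the right subtree, then the node.
At rose: go left to teak.
  At teak: go left to ash.
    At ash: go left to hop.
      At hop: go left to kale.
        kale is a leaf — visit kale.
      At hop: no right child.
      Visit hop.
    At ash: no right child.
    Visit ash.
  At teak: go right to moss.
    At moss: go left to fig.
      At fig: go left to reed.
        At reed: go left to lime.
          At lime: go left to elm.
            elm is a leaf — visit elm.
          At lime: go right to sage.
            sage is a leaf — visit sage.
          Visit lime.
        At reed: no right child.
        Visit reed.
      At fig: go right to iris.
        iris is a leaf — visit iris.
      Visit fig.
    At moss: no right child.
    Visit moss.
  Visit teak.
At rose: go right to yew.
  At yew: no left child.
  At yew: go right to pear.
    At pear: no left child.
    At pear: go right to fir.
      At fir: go left to plum.
        plum is a leaf — visit plum.
      At fir: no right child.
      Visit fir.
    Visit pear.
  Visit yew.
Visit rose.
Full post-order sequence: kale, hop, ash, elm, sage, lime, reed, iris, fig, moss, teak, plum, fir, pear, yew, rose.

fir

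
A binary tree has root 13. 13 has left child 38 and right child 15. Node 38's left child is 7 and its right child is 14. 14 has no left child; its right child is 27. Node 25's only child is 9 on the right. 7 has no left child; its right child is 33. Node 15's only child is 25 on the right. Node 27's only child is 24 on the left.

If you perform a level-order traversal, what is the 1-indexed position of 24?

Level-order visits nodes level by level from the root, left to right within each level.
Level 0: 13
Level 1: 38, 15
Level 2: 7, 14, 25
Level 3: 33, 27, 9
Level 4: 24
Full level-order sequence: 13, 38, 15, 7, 14, 25, 33, 27, 9, 24.

10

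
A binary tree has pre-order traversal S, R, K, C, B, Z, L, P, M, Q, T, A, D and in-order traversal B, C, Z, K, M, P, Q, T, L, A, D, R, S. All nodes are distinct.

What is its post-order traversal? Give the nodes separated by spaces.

B Z C M T Q P D A L K R S

The first element of pre-order is the root; it splits in-order into left and right subtrees.
Root S: left subtree has 12 nodes {B, C, Z, K, M, P, Q, T, L, A, D, R}, right has 0 { }.
  Root R: left subtree has 11 nodes {B, C, Z, K, M, P, Q, T, L, A, D}, right has 0 { }.
    Root K: left subtree has 3 nodes {B, C, Z}, right has 7 {M, P, Q, T, L, A, D}.
      Root C: left subtree has 1 node {B}, right has 1 {Z}.
      Root L: left subtree has 4 nodes {M, P, Q, T}, right has 2 {A, D}.
        Root P: left subtree has 1 node {M}, right has 2 {Q, T}.
          Root Q: left subtree has 0 nodes { }, right has 1 {T}.
        Root A: left subtree has 0 nodes { }, right has 1 {D}.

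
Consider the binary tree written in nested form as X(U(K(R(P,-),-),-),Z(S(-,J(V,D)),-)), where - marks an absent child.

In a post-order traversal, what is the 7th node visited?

J

Post-order visits the left subtree, then the right subtree, then the node.
At X: go left to U.
  At U: go left to K.
    At K: go left to R.
      At R: go left to P.
        P is a leaf — visit P.
      At R: no right child.
      Visit R.
    At K: no right child.
    Visit K.
  At U: no right child.
  Visit U.
At X: go right to Z.
  At Z: go left to S.
    At S: no left child.
    At S: go right to J.
      At J: go left to V.
        V is a leaf — visit V.
      At J: go right to D.
        D is a leaf — visit D.
      Visit J.
    Visit S.
  At Z: no right child.
  Visit Z.
Visit X.
Full post-order sequence: P, R, K, U, V, D, J, S, Z, X.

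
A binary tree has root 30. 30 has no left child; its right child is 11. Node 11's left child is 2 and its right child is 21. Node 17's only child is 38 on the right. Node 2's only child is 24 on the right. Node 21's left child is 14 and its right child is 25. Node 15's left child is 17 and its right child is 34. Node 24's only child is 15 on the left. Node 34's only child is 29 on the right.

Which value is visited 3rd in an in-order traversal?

In-order visits the left subtree, then the node, then the right subtree.
At 30: no left child.
Visit 30.
At 30: go right to 11.
  At 11: go left to 2.
    At 2: no left child.
    Visit 2.
    At 2: go right to 24.
      At 24: go left to 15.
        At 15: go left to 17.
          At 17: no left child.
          Visit 17.
          At 17: go right to 38.
            38 is a leaf — visit 38.
        Visit 15.
        At 15: go right to 34.
          At 34: no left child.
          Visit 34.
          At 34: go right to 29.
            29 is a leaf — visit 29.
      Visit 24.
      At 24: no right child.
  Visit 11.
  At 11: go right to 21.
    At 21: go left to 14.
      14 is a leaf — visit 14.
    Visit 21.
    At 21: go right to 25.
      25 is a leaf — visit 25.
Full in-order sequence: 30, 2, 17, 38, 15, 34, 29, 24, 11, 14, 21, 25.

17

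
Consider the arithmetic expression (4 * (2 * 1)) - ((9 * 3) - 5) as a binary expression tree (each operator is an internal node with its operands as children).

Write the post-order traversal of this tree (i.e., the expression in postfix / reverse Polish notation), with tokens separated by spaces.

4 2 1 * * 9 3 * 5 - -

Post-order on an expression tree gives postfix notation: for each operator, emit left operand, right operand, then the operator.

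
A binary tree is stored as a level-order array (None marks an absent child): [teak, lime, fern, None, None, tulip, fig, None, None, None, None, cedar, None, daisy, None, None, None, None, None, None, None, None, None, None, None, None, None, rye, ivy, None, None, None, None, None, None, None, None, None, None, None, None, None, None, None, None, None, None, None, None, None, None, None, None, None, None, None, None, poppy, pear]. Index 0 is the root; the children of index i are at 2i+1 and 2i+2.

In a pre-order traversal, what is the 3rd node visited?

fern

Pre-order visits the node, then its left subtree, then its right subtree.
Visit teak.
At teak: go left to lime.
  lime is a leaf — visit lime.
At teak: go right to fern.
  Visit fern.
  At fern: go left to tulip.
    Visit tulip.
    At tulip: go left to cedar.
      cedar is a leaf — visit cedar.
    At tulip: no right child.
  At fern: go right to fig.
    Visit fig.
    At fig: go left to daisy.
      Visit daisy.
      At daisy: go left to rye.
        rye is a leaf — visit rye.
      At daisy: go right to ivy.
        Visit ivy.
        At ivy: go left to poppy.
          poppy is a leaf — visit poppy.
        At ivy: go right to pear.
          pear is a leaf — visit pear.
    At fig: no right child.
Full pre-order sequence: teak, lime, fern, tulip, cedar, fig, daisy, rye, ivy, poppy, pear.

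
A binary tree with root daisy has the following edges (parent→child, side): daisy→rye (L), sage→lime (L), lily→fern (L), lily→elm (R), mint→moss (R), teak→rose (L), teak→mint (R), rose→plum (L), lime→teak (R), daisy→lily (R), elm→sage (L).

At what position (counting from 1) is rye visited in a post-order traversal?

1

Post-order visits the left subtree, then the right subtree, then the node.
At daisy: go left to rye.
  rye is a leaf — visit rye.
At daisy: go right to lily.
  At lily: go left to fern.
    fern is a leaf — visit fern.
  At lily: go right to elm.
    At elm: go left to sage.
      At sage: go left to lime.
        At lime: no left child.
        At lime: go right to teak.
          At teak: go left to rose.
            At rose: go left to plum.
              plum is a leaf — visit plum.
            At rose: no right child.
            Visit rose.
          At teak: go right to mint.
            At mint: no left child.
            At mint: go right to moss.
              moss is a leaf — visit moss.
            Visit mint.
          Visit teak.
        Visit lime.
      At sage: no right child.
      Visit sage.
    At elm: no right child.
    Visit elm.
  Visit lily.
Visit daisy.
Full post-order sequence: rye, fern, plum, rose, moss, mint, teak, lime, sage, elm, lily, daisy.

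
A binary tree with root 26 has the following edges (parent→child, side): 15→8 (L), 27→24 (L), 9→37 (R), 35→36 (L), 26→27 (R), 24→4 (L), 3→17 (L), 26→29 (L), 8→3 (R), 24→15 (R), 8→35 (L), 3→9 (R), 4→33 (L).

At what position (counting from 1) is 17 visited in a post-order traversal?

Post-order visits the left subtree, then the right subtree, then the node.
At 26: go left to 29.
  29 is a leaf — visit 29.
At 26: go right to 27.
  At 27: go left to 24.
    At 24: go left to 4.
      At 4: go left to 33.
        33 is a leaf — visit 33.
      At 4: no right child.
      Visit 4.
    At 24: go right to 15.
      At 15: go left to 8.
        At 8: go left to 35.
          At 35: go left to 36.
            36 is a leaf — visit 36.
          At 35: no right child.
          Visit 35.
        At 8: go right to 3.
          At 3: go left to 17.
            17 is a leaf — visit 17.
          At 3: go right to 9.
            At 9: no left child.
            At 9: go right to 37.
              37 is a leaf — visit 37.
            Visit 9.
          Visit 3.
        Visit 8.
      At 15: no right child.
      Visit 15.
    Visit 24.
  At 27: no right child.
  Visit 27.
Visit 26.
Full post-order sequence: 29, 33, 4, 36, 35, 17, 37, 9, 3, 8, 15, 24, 27, 26.

6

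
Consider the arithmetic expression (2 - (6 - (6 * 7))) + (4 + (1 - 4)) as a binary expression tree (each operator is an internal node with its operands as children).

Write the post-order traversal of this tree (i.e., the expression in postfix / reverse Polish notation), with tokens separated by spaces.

Post-order on an expression tree gives postfix notation: for each operator, emit left operand, right operand, then the operator.

2 6 6 7 * - - 4 1 4 - + +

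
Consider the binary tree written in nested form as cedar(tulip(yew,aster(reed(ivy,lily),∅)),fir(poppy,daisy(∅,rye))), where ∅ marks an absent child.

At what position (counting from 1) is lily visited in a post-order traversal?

Post-order visits the left subtree, then the right subtree, then the node.
At cedar: go left to tulip.
  At tulip: go left to yew.
    yew is a leaf — visit yew.
  At tulip: go right to aster.
    At aster: go left to reed.
      At reed: go left to ivy.
        ivy is a leaf — visit ivy.
      At reed: go right to lily.
        lily is a leaf — visit lily.
      Visit reed.
    At aster: no right child.
    Visit aster.
  Visit tulip.
At cedar: go right to fir.
  At fir: go left to poppy.
    poppy is a leaf — visit poppy.
  At fir: go right to daisy.
    At daisy: no left child.
    At daisy: go right to rye.
      rye is a leaf — visit rye.
    Visit daisy.
  Visit fir.
Visit cedar.
Full post-order sequence: yew, ivy, lily, reed, aster, tulip, poppy, rye, daisy, fir, cedar.

3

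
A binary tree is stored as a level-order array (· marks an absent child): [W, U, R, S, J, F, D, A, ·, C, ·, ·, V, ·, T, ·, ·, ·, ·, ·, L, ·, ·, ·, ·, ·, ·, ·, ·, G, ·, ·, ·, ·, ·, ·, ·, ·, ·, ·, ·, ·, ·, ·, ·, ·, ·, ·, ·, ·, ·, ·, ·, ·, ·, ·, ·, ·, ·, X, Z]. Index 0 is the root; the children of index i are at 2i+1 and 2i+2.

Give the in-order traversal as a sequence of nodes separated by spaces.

A S U C L J W F V R D X G Z T

In-order visits the left subtree, then the node, then the right subtree.
At W: go left to U.
  At U: go left to S.
    At S: go left to A.
      A is a leaf — visit A.
    Visit S.
    At S: no right child.
  Visit U.
  At U: go right to J.
    At J: go left to C.
      At C: no left child.
      Visit C.
      At C: go right to L.
        L is a leaf — visit L.
    Visit J.
    At J: no right child.
Visit W.
At W: go right to R.
  At R: go left to F.
    At F: no left child.
    Visit F.
    At F: go right to V.
      V is a leaf — visit V.
  Visit R.
  At R: go right to D.
    At D: no left child.
    Visit D.
    At D: go right to T.
      At T: go left to G.
        At G: go left to X.
          X is a leaf — visit X.
        Visit G.
        At G: go right to Z.
          Z is a leaf — visit Z.
      Visit T.
      At T: no right child.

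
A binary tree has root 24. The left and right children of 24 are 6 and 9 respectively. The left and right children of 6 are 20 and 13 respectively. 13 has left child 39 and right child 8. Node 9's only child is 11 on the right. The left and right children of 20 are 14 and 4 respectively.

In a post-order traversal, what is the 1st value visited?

Post-order visits the left subtree, then the right subtree, then the node.
At 24: go left to 6.
  At 6: go left to 20.
    At 20: go left to 14.
      14 is a leaf — visit 14.
    At 20: go right to 4.
      4 is a leaf — visit 4.
    Visit 20.
  At 6: go right to 13.
    At 13: go left to 39.
      39 is a leaf — visit 39.
    At 13: go right to 8.
      8 is a leaf — visit 8.
    Visit 13.
  Visit 6.
At 24: go right to 9.
  At 9: no left child.
  At 9: go right to 11.
    11 is a leaf — visit 11.
  Visit 9.
Visit 24.
Full post-order sequence: 14, 4, 20, 39, 8, 13, 6, 11, 9, 24.

14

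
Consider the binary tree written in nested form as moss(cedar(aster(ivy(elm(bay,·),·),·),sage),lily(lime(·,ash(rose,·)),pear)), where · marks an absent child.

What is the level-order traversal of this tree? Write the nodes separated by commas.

Level-order visits nodes level by level from the root, left to right within each level.
Level 0: moss
Level 1: cedar, lily
Level 2: aster, sage, lime, pear
Level 3: ivy, ash
Level 4: elm, rose
Level 5: bay

moss, cedar, lily, aster, sage, lime, pear, ivy, ash, elm, rose, bay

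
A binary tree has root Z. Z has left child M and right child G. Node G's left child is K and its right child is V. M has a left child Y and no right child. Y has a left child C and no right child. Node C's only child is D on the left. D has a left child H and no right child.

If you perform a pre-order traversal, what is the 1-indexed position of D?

5

Pre-order visits the node, then its left subtree, then its right subtree.
Visit Z.
At Z: go left to M.
  Visit M.
  At M: go left to Y.
    Visit Y.
    At Y: go left to C.
      Visit C.
      At C: go left to D.
        Visit D.
        At D: go left to H.
          H is a leaf — visit H.
        At D: no right child.
      At C: no right child.
    At Y: no right child.
  At M: no right child.
At Z: go right to G.
  Visit G.
  At G: go left to K.
    K is a leaf — visit K.
  At G: go right to V.
    V is a leaf — visit V.
Full pre-order sequence: Z, M, Y, C, D, H, G, K, V.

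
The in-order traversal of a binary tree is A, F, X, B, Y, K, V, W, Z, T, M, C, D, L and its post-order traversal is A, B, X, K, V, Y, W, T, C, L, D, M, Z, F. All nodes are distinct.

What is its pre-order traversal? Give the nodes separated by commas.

The last element of post-order is the root; it splits in-order into left and right subtrees.
Root F: left subtree has 1 node {A}, right has 12 {X, B, Y, K, V, W, Z, T, M, C, D, L}.
  Root Z: left subtree has 6 nodes {X, B, Y, K, V, W}, right has 5 {T, M, C, D, L}.
    Root W: left subtree has 5 nodes {X, B, Y, K, V}, right has 0 { }.
      Root Y: left subtree has 2 nodes {X, B}, right has 2 {K, V}.
        Root X: left subtree has 0 nodes { }, right has 1 {B}.
        Root V: left subtree has 1 node {K}, right has 0 { }.
    Root M: left subtree has 1 node {T}, right has 3 {C, D, L}.
      Root D: left subtree has 1 node {C}, right has 1 {L}.

F, A, Z, W, Y, X, B, V, K, M, T, D, C, L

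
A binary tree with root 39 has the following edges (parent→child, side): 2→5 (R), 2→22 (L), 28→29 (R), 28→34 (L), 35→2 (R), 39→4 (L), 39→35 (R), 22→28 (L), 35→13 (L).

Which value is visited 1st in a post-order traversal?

Post-order visits the left subtree, then the right subtree, then the node.
At 39: go left to 4.
  4 is a leaf — visit 4.
At 39: go right to 35.
  At 35: go left to 13.
    13 is a leaf — visit 13.
  At 35: go right to 2.
    At 2: go left to 22.
      At 22: go left to 28.
        At 28: go left to 34.
          34 is a leaf — visit 34.
        At 28: go right to 29.
          29 is a leaf — visit 29.
        Visit 28.
      At 22: no right child.
      Visit 22.
    At 2: go right to 5.
      5 is a leaf — visit 5.
    Visit 2.
  Visit 35.
Visit 39.
Full post-order sequence: 4, 13, 34, 29, 28, 22, 5, 2, 35, 39.

4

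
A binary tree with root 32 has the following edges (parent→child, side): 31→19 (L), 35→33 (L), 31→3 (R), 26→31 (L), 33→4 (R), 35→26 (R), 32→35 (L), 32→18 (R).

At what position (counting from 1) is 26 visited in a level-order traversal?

Level-order visits nodes level by level from the root, left to right within each level.
Level 0: 32
Level 1: 35, 18
Level 2: 33, 26
Level 3: 4, 31
Level 4: 19, 3
Full level-order sequence: 32, 35, 18, 33, 26, 4, 31, 19, 3.

5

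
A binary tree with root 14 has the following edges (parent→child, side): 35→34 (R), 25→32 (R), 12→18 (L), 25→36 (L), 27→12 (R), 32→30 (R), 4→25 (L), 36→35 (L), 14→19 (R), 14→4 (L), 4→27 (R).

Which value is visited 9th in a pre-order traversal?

Pre-order visits the node, then its left subtree, then its right subtree.
Visit 14.
At 14: go left to 4.
  Visit 4.
  At 4: go left to 25.
    Visit 25.
    At 25: go left to 36.
      Visit 36.
      At 36: go left to 35.
        Visit 35.
        At 35: no left child.
        At 35: go right to 34.
          34 is a leaf — visit 34.
      At 36: no right child.
    At 25: go right to 32.
      Visit 32.
      At 32: no left child.
      At 32: go right to 30.
        30 is a leaf — visit 30.
  At 4: go right to 27.
    Visit 27.
    At 27: no left child.
    At 27: go right to 12.
      Visit 12.
      At 12: go left to 18.
        18 is a leaf — visit 18.
      At 12: no right child.
At 14: go right to 19.
  19 is a leaf — visit 19.
Full pre-order sequence: 14, 4, 25, 36, 35, 34, 32, 30, 27, 12, 18, 19.

27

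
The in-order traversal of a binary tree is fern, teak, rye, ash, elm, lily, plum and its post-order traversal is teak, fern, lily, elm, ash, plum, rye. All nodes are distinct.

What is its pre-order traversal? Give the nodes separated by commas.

The last element of post-order is the root; it splits in-order into left and right subtrees.
Root rye: left subtree has 2 nodes {fern, teak}, right has 4 {ash, elm, lily, plum}.
  Root fern: left subtree has 0 nodes { }, right has 1 {teak}.
  Root plum: left subtree has 3 nodes {ash, elm, lily}, right has 0 { }.
    Root ash: left subtree has 0 nodes { }, right has 2 {elm, lily}.
      Root elm: left subtree has 0 nodes { }, right has 1 {lily}.

rye, fern, teak, plum, ash, elm, lily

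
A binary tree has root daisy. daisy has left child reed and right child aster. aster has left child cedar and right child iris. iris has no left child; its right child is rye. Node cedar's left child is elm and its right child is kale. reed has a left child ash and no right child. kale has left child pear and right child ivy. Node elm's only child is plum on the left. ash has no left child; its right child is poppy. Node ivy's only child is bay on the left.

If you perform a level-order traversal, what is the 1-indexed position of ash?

4

Level-order visits nodes level by level from the root, left to right within each level.
Level 0: daisy
Level 1: reed, aster
Level 2: ash, cedar, iris
Level 3: poppy, elm, kale, rye
Level 4: plum, pear, ivy
Level 5: bay
Full level-order sequence: daisy, reed, aster, ash, cedar, iris, poppy, elm, kale, rye, plum, pear, ivy, bay.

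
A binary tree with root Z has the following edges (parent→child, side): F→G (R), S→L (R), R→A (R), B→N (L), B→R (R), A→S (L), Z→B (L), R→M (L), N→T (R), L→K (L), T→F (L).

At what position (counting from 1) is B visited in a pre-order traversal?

2

Pre-order visits the node, then its left subtree, then its right subtree.
Visit Z.
At Z: go left to B.
  Visit B.
  At B: go left to N.
    Visit N.
    At N: no left child.
    At N: go right to T.
      Visit T.
      At T: go left to F.
        Visit F.
        At F: no left child.
        At F: go right to G.
          G is a leaf — visit G.
      At T: no right child.
  At B: go right to R.
    Visit R.
    At R: go left to M.
      M is a leaf — visit M.
    At R: go right to A.
      Visit A.
      At A: go left to S.
        Visit S.
        At S: no left child.
        At S: go right to L.
          Visit L.
          At L: go left to K.
            K is a leaf — visit K.
          At L: no right child.
      At A: no right child.
At Z: no right child.
Full pre-order sequence: Z, B, N, T, F, G, R, M, A, S, L, K.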